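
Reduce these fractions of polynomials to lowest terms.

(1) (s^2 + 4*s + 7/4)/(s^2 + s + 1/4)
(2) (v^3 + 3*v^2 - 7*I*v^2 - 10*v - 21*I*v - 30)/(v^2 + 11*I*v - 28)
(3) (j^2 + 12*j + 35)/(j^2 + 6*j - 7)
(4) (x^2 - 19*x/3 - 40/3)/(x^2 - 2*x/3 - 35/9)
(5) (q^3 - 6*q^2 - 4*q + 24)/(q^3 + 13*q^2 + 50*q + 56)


(1) = (2*s + 7)/(2*s + 1)
(2) = (v^3 + v^2*(3 - 7*I) + v*(-10 - 21*I) - 30)/(v^2 + 11*I*v - 28)
(3) = (j + 5)/(j - 1)
(4) = (3*x - 24)/(3*x - 7)
(5) = (q^2 - 8*q + 12)/(q^2 + 11*q + 28)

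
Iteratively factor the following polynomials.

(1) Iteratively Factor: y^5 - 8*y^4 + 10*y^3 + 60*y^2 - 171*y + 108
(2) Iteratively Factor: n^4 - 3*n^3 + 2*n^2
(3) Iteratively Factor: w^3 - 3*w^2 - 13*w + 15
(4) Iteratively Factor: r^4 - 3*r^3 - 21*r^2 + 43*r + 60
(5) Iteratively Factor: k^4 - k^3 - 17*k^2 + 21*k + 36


(1) = (y - 3)*(y^4 - 5*y^3 - 5*y^2 + 45*y - 36) = (y - 3)*(y - 1)*(y^3 - 4*y^2 - 9*y + 36) = (y - 3)^2*(y - 1)*(y^2 - y - 12) = (y - 4)*(y - 3)^2*(y - 1)*(y + 3)
(2) = (n - 2)*(n^3 - n^2) = (n - 2)*(n - 1)*(n^2) = n*(n - 2)*(n - 1)*(n)
(3) = (w - 1)*(w^2 - 2*w - 15) = (w - 5)*(w - 1)*(w + 3)
(4) = (r - 3)*(r^3 - 21*r - 20) = (r - 3)*(r + 4)*(r^2 - 4*r - 5) = (r - 3)*(r + 1)*(r + 4)*(r - 5)
(5) = (k - 3)*(k^3 + 2*k^2 - 11*k - 12) = (k - 3)*(k + 4)*(k^2 - 2*k - 3) = (k - 3)*(k + 1)*(k + 4)*(k - 3)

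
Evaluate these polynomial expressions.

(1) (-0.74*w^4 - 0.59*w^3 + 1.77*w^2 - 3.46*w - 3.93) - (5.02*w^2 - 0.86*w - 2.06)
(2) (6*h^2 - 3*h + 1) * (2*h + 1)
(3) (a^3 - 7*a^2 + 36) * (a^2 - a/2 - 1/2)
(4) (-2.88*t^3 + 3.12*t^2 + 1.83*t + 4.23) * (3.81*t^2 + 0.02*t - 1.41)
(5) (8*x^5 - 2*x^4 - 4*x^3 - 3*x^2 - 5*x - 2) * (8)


(1) = -0.74*w^4 - 0.59*w^3 - 3.25*w^2 - 2.6*w - 1.87
(2) = 12*h^3 - h + 1
(3) = a^5 - 15*a^4/2 + 3*a^3 + 79*a^2/2 - 18*a - 18
(4) = -10.9728*t^5 + 11.8296*t^4 + 11.0955*t^3 + 11.7537*t^2 - 2.4957*t - 5.9643
(5) = 64*x^5 - 16*x^4 - 32*x^3 - 24*x^2 - 40*x - 16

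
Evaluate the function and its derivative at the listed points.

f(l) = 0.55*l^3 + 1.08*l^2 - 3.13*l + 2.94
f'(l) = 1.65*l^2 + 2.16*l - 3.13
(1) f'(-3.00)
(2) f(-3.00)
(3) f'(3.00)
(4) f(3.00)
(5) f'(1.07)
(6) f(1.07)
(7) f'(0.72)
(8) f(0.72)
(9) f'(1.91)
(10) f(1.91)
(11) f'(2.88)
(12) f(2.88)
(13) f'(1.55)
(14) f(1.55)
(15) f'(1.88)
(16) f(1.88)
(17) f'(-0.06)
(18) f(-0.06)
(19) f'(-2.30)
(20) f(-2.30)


(1) = 5.24
(2) = 7.20
(3) = 18.20
(4) = 18.12
(5) = 1.07
(6) = 1.50
(7) = -0.72
(8) = 1.45
(9) = 7.01
(10) = 4.73
(11) = 16.78
(12) = 16.02
(13) = 4.18
(14) = 2.73
(15) = 6.76
(16) = 4.53
(17) = -3.25
(18) = 3.13
(19) = 0.63
(20) = 9.16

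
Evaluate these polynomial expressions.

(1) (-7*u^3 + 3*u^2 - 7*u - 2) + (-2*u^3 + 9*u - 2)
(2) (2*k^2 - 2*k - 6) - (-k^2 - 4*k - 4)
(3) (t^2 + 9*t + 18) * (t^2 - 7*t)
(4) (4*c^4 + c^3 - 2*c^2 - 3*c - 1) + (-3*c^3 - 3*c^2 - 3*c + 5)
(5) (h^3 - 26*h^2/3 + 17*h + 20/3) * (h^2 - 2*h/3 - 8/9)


(1) = -9*u^3 + 3*u^2 + 2*u - 4
(2) = 3*k^2 + 2*k - 2
(3) = t^4 + 2*t^3 - 45*t^2 - 126*t
(4) = 4*c^4 - 2*c^3 - 5*c^2 - 6*c + 4
(5) = h^5 - 28*h^4/3 + 197*h^3/9 + 82*h^2/27 - 176*h/9 - 160/27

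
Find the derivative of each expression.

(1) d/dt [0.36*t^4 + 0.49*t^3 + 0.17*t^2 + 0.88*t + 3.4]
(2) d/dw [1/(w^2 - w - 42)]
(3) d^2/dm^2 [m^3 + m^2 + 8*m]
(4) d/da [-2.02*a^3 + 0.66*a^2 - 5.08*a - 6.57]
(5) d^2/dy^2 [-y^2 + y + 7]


(1) = 1.44*t^3 + 1.47*t^2 + 0.34*t + 0.88
(2) = (1 - 2*w)/(-w^2 + w + 42)^2
(3) = 6*m + 2
(4) = -6.06*a^2 + 1.32*a - 5.08
(5) = -2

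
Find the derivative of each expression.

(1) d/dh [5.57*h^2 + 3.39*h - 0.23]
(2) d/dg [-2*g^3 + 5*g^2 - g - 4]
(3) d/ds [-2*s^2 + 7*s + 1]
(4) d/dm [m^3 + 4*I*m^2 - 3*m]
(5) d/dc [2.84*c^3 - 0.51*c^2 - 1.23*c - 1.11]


(1) = 11.14*h + 3.39
(2) = -6*g^2 + 10*g - 1
(3) = 7 - 4*s
(4) = 3*m^2 + 8*I*m - 3
(5) = 8.52*c^2 - 1.02*c - 1.23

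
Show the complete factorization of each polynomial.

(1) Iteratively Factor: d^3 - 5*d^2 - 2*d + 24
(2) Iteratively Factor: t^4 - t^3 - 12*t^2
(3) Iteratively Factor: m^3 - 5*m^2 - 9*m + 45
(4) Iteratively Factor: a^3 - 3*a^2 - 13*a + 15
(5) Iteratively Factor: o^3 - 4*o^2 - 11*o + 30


(1) = (d - 4)*(d^2 - d - 6) = (d - 4)*(d - 3)*(d + 2)
(2) = (t)*(t^3 - t^2 - 12*t) = t^2*(t^2 - t - 12) = t^2*(t + 3)*(t - 4)
(3) = (m - 5)*(m^2 - 9) = (m - 5)*(m - 3)*(m + 3)
(4) = (a - 1)*(a^2 - 2*a - 15) = (a - 1)*(a + 3)*(a - 5)
(5) = (o + 3)*(o^2 - 7*o + 10) = (o - 2)*(o + 3)*(o - 5)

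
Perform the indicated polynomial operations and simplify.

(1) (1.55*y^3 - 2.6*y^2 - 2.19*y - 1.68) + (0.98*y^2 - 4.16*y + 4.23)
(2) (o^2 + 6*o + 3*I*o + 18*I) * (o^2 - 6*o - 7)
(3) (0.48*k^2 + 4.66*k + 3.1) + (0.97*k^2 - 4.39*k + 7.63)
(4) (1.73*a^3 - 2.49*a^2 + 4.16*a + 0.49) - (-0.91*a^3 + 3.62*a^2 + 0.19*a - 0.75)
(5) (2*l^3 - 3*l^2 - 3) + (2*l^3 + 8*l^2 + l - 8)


(1) = 1.55*y^3 - 1.62*y^2 - 6.35*y + 2.55
(2) = o^4 + 3*I*o^3 - 43*o^2 - 42*o - 129*I*o - 126*I
(3) = 1.45*k^2 + 0.27*k + 10.73
(4) = 2.64*a^3 - 6.11*a^2 + 3.97*a + 1.24
(5) = 4*l^3 + 5*l^2 + l - 11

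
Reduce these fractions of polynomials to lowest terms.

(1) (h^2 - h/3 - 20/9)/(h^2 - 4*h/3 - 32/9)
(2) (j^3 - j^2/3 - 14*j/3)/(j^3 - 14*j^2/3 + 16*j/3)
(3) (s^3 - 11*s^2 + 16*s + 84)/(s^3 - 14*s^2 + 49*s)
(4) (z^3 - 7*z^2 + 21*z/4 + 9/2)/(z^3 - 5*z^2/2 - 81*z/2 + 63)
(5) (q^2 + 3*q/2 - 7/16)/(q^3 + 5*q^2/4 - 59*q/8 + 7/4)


(1) = (3*h - 5)/(3*h - 8)
(2) = (3*j^2 - j - 14)/(3*j^2 - 14*j + 16)
(3) = (s^2 - 4*s - 12)/(s^2 - 7*s)
(4) = (2*z^2 - 11*z - 6)/(2*z^2 - 2*z - 84)
(5) = (4*q + 7)/(4*q^2 + 6*q - 28)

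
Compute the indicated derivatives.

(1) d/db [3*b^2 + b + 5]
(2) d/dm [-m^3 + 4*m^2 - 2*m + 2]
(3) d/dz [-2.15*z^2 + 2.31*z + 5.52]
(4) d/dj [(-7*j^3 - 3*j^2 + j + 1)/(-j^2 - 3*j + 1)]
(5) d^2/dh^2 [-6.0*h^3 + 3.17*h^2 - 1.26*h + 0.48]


(1) = 6*b + 1
(2) = -3*m^2 + 8*m - 2
(3) = 2.31 - 4.3*z
(4) = (7*j^4 + 42*j^3 - 11*j^2 - 4*j + 4)/(j^4 + 6*j^3 + 7*j^2 - 6*j + 1)
(5) = 6.34 - 36.0*h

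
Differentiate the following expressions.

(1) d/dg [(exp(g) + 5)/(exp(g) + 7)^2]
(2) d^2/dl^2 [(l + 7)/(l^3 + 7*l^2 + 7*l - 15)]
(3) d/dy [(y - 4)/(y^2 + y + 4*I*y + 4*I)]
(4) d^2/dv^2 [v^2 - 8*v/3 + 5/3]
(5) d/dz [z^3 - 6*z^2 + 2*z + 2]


(1) = (-exp(g) - 3)*exp(g)/(exp(g) + 7)^3
(2) = 2*((l + 7)*(3*l^2 + 14*l + 7)^2 - (3*l^2 + 14*l + (l + 7)*(3*l + 7) + 7)*(l^3 + 7*l^2 + 7*l - 15))/(l^3 + 7*l^2 + 7*l - 15)^3
(3) = (y^2 + y + 4*I*y - (y - 4)*(2*y + 1 + 4*I) + 4*I)/(y^2 + y + 4*I*y + 4*I)^2
(4) = 2
(5) = 3*z^2 - 12*z + 2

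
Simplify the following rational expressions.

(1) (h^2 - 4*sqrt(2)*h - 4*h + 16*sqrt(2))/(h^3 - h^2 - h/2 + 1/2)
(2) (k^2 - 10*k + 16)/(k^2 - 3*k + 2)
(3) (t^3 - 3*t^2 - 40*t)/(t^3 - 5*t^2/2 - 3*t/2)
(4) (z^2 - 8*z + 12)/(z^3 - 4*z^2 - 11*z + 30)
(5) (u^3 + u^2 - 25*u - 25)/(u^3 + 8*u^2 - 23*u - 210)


(1) = (2*h^2 + h*(-8*sqrt(2) - 8) + 32*sqrt(2))/(2*h^3 - 2*h^2 - h + 1)
(2) = (k - 8)/(k - 1)
(3) = (2*t^2 - 6*t - 80)/(2*t^2 - 5*t - 3)
(4) = (z - 6)/(z^2 - 2*z - 15)
(5) = (u^2 + 6*u + 5)/(u^2 + 13*u + 42)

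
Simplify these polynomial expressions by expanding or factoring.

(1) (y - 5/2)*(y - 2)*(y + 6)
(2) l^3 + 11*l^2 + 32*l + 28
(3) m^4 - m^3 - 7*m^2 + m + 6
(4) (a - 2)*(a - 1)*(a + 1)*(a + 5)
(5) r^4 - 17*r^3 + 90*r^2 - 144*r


(1) = y^3 + 3*y^2/2 - 22*y + 30
(2) = (l + 2)^2*(l + 7)
(3) = (m - 3)*(m - 1)*(m + 1)*(m + 2)
(4) = a^4 + 3*a^3 - 11*a^2 - 3*a + 10
(5) = r*(r - 8)*(r - 6)*(r - 3)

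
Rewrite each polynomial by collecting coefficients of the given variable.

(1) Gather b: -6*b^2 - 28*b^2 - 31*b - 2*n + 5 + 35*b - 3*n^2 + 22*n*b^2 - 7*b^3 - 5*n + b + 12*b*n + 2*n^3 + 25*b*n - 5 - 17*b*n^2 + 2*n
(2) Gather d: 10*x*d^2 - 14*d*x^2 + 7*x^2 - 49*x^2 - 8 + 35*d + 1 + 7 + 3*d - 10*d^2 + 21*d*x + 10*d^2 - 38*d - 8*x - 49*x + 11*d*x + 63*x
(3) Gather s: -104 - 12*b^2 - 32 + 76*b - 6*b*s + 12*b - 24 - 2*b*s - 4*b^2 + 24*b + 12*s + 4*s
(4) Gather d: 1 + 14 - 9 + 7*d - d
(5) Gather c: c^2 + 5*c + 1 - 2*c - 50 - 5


(1) = -7*b^3 + b^2*(22*n - 34) + b*(-17*n^2 + 37*n + 5) + 2*n^3 - 3*n^2 - 5*n
(2) = 10*d^2*x + d*(-14*x^2 + 32*x) - 42*x^2 + 6*x
(3) = -16*b^2 + 112*b + s*(16 - 8*b) - 160
(4) = 6*d + 6
(5) = c^2 + 3*c - 54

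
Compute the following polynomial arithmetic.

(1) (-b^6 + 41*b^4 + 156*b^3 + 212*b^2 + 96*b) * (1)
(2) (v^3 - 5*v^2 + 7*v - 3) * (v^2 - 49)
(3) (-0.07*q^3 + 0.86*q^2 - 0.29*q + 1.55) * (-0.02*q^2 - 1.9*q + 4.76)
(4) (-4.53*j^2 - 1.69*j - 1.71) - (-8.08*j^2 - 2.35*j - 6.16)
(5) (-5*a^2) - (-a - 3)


(1) = -b^6 + 41*b^4 + 156*b^3 + 212*b^2 + 96*b
(2) = v^5 - 5*v^4 - 42*v^3 + 242*v^2 - 343*v + 147
(3) = 0.0014*q^5 + 0.1158*q^4 - 1.9614*q^3 + 4.6136*q^2 - 4.3254*q + 7.378
(4) = 3.55*j^2 + 0.66*j + 4.45
(5) = -5*a^2 + a + 3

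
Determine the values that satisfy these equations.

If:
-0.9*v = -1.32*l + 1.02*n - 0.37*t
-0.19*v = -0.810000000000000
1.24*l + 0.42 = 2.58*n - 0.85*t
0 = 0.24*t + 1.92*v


Then:
l = 6.22
n = -8.08
t = -34.11
v = 4.26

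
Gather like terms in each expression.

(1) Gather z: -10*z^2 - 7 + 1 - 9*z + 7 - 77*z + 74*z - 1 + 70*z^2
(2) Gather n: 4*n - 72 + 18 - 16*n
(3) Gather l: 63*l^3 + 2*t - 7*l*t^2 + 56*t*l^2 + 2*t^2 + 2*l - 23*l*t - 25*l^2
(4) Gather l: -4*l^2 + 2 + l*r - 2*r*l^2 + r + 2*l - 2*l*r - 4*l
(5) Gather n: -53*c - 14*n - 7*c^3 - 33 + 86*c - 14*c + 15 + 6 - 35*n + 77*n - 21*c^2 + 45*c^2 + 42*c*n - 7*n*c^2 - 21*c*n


(1) = 60*z^2 - 12*z
(2) = -12*n - 54
(3) = 63*l^3 + l^2*(56*t - 25) + l*(-7*t^2 - 23*t + 2) + 2*t^2 + 2*t
(4) = l^2*(-2*r - 4) + l*(-r - 2) + r + 2
(5) = -7*c^3 + 24*c^2 + 19*c + n*(-7*c^2 + 21*c + 28) - 12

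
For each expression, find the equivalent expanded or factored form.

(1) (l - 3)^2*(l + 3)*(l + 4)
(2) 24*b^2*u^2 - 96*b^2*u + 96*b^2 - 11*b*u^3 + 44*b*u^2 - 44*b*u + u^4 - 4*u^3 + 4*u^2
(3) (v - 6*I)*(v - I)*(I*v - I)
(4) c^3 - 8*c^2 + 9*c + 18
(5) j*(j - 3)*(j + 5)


(1) = l^4 + l^3 - 21*l^2 - 9*l + 108
(2) = (-8*b + u)*(-3*b + u)*(u - 2)^2
(3) = I*v^3 + 7*v^2 - I*v^2 - 7*v - 6*I*v + 6*I
(4) = (c - 6)*(c - 3)*(c + 1)
(5) = j^3 + 2*j^2 - 15*j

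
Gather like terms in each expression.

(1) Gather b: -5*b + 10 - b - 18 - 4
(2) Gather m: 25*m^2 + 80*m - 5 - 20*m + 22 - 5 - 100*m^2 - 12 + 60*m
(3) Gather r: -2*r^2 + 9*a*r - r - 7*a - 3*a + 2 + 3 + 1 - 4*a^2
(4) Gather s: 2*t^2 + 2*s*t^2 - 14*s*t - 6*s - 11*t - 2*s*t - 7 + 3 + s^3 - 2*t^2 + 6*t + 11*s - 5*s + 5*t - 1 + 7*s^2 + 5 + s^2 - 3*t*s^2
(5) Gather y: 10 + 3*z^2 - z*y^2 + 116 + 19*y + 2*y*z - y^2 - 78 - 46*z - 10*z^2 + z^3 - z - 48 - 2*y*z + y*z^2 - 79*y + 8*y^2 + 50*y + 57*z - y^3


(1) = -6*b - 12
(2) = -75*m^2 + 120*m
(3) = -4*a^2 - 10*a - 2*r^2 + r*(9*a - 1) + 6
(4) = s^3 + s^2*(8 - 3*t) + s*(2*t^2 - 16*t)
(5) = -y^3 + y^2*(7 - z) + y*(z^2 - 10) + z^3 - 7*z^2 + 10*z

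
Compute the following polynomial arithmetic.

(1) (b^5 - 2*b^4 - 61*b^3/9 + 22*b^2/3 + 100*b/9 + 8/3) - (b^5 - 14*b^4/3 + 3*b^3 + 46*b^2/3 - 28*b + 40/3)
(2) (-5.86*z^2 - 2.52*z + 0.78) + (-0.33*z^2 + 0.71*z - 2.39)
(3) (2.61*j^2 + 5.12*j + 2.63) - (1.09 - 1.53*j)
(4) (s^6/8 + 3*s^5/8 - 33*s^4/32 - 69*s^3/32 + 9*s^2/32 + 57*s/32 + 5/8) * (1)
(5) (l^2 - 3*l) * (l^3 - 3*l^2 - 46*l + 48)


(1) = 8*b^4/3 - 88*b^3/9 - 8*b^2 + 352*b/9 - 32/3
(2) = -6.19*z^2 - 1.81*z - 1.61
(3) = 2.61*j^2 + 6.65*j + 1.54
(4) = s^6/8 + 3*s^5/8 - 33*s^4/32 - 69*s^3/32 + 9*s^2/32 + 57*s/32 + 5/8
(5) = l^5 - 6*l^4 - 37*l^3 + 186*l^2 - 144*l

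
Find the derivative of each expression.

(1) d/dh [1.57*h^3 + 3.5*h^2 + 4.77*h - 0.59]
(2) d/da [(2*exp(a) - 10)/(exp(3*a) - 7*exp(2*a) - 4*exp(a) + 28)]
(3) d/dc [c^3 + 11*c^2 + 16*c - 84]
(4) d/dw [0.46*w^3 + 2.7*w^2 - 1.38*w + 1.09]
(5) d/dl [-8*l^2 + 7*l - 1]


(1) = 4.71*h^2 + 7.0*h + 4.77
(2) = 2*((exp(a) - 5)*(-3*exp(2*a) + 14*exp(a) + 4) + exp(3*a) - 7*exp(2*a) - 4*exp(a) + 28)*exp(a)/(exp(3*a) - 7*exp(2*a) - 4*exp(a) + 28)^2
(3) = 3*c^2 + 22*c + 16
(4) = 1.38*w^2 + 5.4*w - 1.38
(5) = 7 - 16*l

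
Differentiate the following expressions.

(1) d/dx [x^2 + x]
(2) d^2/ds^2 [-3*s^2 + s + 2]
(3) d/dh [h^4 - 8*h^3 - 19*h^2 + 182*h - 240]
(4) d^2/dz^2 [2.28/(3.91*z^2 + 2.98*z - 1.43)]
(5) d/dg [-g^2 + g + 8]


(1) = 2*x + 1
(2) = -6
(3) = 4*h^3 - 24*h^2 - 38*h + 182
(4) = (-69.713736*z^2 - 53.132208*z + 2.28*(7.82*z + 2.98)*(15.64*z + 5.96) + 25.496328)/(3.91*z^2 + 2.98*z - 1.43)^3
(5) = 1 - 2*g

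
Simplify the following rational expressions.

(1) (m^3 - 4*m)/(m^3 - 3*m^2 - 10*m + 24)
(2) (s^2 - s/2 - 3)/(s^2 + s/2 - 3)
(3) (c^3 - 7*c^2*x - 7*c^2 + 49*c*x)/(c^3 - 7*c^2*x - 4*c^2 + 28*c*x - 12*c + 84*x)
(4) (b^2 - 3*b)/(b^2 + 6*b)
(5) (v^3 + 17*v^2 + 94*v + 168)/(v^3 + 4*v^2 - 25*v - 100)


(1) = (m^2 + 2*m)/(m^2 - m - 12)
(2) = (2*s^2 - s - 6)/(2*s^2 + s - 6)
(3) = (c^2 - 7*c)/(c^2 - 4*c - 12)
(4) = (b - 3)/(b + 6)
(5) = (v^2 + 13*v + 42)/(v^2 - 25)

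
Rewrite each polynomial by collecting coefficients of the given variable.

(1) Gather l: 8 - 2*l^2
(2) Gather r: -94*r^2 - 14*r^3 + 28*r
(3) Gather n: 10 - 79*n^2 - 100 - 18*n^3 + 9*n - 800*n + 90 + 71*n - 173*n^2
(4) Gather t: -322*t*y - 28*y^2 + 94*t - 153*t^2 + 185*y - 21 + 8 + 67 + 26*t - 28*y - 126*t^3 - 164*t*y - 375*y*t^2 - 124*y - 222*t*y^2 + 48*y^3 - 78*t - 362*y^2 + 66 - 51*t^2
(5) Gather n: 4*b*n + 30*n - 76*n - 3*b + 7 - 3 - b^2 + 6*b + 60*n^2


(1) = 8 - 2*l^2
(2) = -14*r^3 - 94*r^2 + 28*r
(3) = -18*n^3 - 252*n^2 - 720*n
(4) = -126*t^3 + t^2*(-375*y - 204) + t*(-222*y^2 - 486*y + 42) + 48*y^3 - 390*y^2 + 33*y + 120
(5) = -b^2 + 3*b + 60*n^2 + n*(4*b - 46) + 4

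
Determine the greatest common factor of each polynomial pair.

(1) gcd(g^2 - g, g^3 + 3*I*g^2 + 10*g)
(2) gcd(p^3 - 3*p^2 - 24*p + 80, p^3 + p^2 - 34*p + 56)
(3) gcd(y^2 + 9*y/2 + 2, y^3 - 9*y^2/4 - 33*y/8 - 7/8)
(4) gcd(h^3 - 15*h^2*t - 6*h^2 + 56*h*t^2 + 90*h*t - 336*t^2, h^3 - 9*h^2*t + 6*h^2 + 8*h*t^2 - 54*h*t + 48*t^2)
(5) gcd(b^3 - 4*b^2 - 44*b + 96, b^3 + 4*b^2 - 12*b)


(1) = g
(2) = gcd((p - 4)^2*(p + 5), (p - 4)*(p - 2)*(p + 7)) = p - 4
(3) = 1
(4) = -h + 8*t
(5) = gcd((b - 8)*(b - 2)*(b + 6), b*(b - 2)*(b + 6)) = b^2 + 4*b - 12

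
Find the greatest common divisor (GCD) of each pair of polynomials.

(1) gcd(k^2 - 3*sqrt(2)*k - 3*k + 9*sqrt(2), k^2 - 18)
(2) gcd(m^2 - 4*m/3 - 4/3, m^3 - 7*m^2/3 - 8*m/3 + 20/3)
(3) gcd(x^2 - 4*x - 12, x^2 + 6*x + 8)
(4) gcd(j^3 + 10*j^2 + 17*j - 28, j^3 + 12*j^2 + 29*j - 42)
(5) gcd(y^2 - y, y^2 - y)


(1) = k - 3*sqrt(2)
(2) = m - 2
(3) = gcd((x - 6)*(x + 2), (x + 2)*(x + 4)) = x + 2
(4) = gcd((j - 1)*(j + 4)*(j + 7), (j - 1)*(j + 6)*(j + 7)) = j^2 + 6*j - 7
(5) = gcd(y*(y - 1), y*(y - 1)) = y^2 - y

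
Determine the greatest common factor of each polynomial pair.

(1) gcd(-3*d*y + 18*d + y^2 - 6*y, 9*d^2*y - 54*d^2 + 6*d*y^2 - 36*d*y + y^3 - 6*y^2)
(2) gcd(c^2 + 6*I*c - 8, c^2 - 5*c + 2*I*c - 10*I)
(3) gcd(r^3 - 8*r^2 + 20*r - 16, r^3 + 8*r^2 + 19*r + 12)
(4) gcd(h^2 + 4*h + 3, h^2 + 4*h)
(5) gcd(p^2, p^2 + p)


(1) = gcd((-3*d + y)*(y - 6), (3*d + y)^2*(y - 6)) = y - 6
(2) = gcd((c + 2*I)*(c + 4*I), (c - 5)*(c + 2*I)) = c + 2*I
(3) = gcd((r - 4)*(r - 2)^2, (r + 1)*(r + 3)*(r + 4)) = 1
(4) = 1
(5) = gcd(p^2, p*(p + 1)) = p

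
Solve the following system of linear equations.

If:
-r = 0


Then:
r = 0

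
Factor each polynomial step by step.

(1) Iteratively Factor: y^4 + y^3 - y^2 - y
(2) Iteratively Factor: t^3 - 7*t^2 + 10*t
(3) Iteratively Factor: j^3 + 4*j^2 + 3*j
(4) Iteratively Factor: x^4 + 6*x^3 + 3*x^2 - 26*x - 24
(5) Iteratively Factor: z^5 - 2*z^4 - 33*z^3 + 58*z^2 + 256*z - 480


(1) = (y)*(y^3 + y^2 - y - 1) = y*(y + 1)*(y^2 - 1) = y*(y + 1)^2*(y - 1)
(2) = (t)*(t^2 - 7*t + 10) = t*(t - 2)*(t - 5)
(3) = (j + 1)*(j^2 + 3*j) = j*(j + 1)*(j + 3)
(4) = (x - 2)*(x^3 + 8*x^2 + 19*x + 12) = (x - 2)*(x + 4)*(x^2 + 4*x + 3) = (x - 2)*(x + 3)*(x + 4)*(x + 1)
(5) = (z - 5)*(z^4 + 3*z^3 - 18*z^2 - 32*z + 96) = (z - 5)*(z + 4)*(z^3 - z^2 - 14*z + 24) = (z - 5)*(z + 4)^2*(z^2 - 5*z + 6) = (z - 5)*(z - 3)*(z + 4)^2*(z - 2)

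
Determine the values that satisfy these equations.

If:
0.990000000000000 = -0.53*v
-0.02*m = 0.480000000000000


Then:
m = -24.00
v = -1.87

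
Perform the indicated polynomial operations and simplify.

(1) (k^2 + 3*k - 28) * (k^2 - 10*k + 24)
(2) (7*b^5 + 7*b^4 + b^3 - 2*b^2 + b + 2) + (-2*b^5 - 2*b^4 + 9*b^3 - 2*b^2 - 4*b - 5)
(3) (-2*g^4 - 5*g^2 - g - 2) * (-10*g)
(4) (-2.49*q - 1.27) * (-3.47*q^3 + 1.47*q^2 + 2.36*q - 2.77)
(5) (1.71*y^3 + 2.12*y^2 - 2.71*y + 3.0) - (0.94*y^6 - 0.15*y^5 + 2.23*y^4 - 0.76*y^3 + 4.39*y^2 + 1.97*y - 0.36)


(1) = k^4 - 7*k^3 - 34*k^2 + 352*k - 672
(2) = 5*b^5 + 5*b^4 + 10*b^3 - 4*b^2 - 3*b - 3
(3) = 20*g^5 + 50*g^3 + 10*g^2 + 20*g
(4) = 8.6403*q^4 + 0.7466*q^3 - 7.7433*q^2 + 3.9001*q + 3.5179
(5) = -0.94*y^6 + 0.15*y^5 - 2.23*y^4 + 2.47*y^3 - 2.27*y^2 - 4.68*y + 3.36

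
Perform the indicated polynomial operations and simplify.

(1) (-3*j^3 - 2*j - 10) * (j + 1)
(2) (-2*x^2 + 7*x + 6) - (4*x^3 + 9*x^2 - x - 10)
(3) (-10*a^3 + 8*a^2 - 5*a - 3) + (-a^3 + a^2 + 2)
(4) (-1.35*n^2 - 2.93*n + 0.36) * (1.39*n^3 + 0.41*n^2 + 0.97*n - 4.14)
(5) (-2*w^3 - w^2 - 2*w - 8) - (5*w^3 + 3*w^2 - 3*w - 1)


(1) = -3*j^4 - 3*j^3 - 2*j^2 - 12*j - 10
(2) = -4*x^3 - 11*x^2 + 8*x + 16
(3) = -11*a^3 + 9*a^2 - 5*a - 1
(4) = -1.8765*n^5 - 4.6262*n^4 - 2.0104*n^3 + 2.8945*n^2 + 12.4794*n - 1.4904
(5) = -7*w^3 - 4*w^2 + w - 7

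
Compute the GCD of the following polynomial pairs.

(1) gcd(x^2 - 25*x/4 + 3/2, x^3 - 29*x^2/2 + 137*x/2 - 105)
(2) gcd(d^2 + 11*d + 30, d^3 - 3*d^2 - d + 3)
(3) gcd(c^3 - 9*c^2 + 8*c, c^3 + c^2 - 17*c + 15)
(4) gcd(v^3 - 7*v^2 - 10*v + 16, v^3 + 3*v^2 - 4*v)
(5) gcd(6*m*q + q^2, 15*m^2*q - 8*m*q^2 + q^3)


(1) = x - 6
(2) = gcd((d + 5)*(d + 6), (d - 3)*(d - 1)*(d + 1)) = 1
(3) = gcd(c*(c - 8)*(c - 1), (c - 3)*(c - 1)*(c + 5)) = c - 1
(4) = v - 1
(5) = q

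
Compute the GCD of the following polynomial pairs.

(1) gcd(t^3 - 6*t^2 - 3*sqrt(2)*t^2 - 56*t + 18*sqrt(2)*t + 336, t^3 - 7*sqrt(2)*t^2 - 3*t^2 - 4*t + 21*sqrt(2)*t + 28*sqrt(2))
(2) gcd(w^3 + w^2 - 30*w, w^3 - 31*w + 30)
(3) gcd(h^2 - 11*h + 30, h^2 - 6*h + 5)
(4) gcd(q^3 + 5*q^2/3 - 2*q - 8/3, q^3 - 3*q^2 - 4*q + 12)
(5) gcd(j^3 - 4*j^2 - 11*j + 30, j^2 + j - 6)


(1) = gcd((t - 6)*(t - 7*sqrt(2))*(t + 4*sqrt(2)), (t - 4)*(t + 1)*(t - 7*sqrt(2))) = t - 7*sqrt(2)
(2) = w^2 + w - 30
(3) = gcd((h - 6)*(h - 5), (h - 5)*(h - 1)) = h - 5
(4) = q + 2
(5) = gcd((j - 5)*(j - 2)*(j + 3), (j - 2)*(j + 3)) = j^2 + j - 6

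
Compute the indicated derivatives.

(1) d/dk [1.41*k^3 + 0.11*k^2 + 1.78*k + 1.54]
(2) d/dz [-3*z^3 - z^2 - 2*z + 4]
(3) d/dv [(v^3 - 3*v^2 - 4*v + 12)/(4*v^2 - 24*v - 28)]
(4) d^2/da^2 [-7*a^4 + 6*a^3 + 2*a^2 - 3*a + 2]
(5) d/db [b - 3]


(1) = 4.23*k^2 + 0.22*k + 1.78
(2) = -9*z^2 - 2*z - 2
(3) = (v^4 - 12*v^3 + v^2 + 18*v + 100)/(4*(v^4 - 12*v^3 + 22*v^2 + 84*v + 49))
(4) = -84*a^2 + 36*a + 4
(5) = 1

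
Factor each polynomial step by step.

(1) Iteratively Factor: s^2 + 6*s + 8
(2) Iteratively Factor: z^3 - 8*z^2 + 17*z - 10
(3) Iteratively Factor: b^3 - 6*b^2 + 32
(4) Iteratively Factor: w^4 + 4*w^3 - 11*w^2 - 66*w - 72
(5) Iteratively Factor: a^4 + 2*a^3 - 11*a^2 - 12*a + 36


(1) = (s + 4)*(s + 2)
(2) = (z - 1)*(z^2 - 7*z + 10) = (z - 2)*(z - 1)*(z - 5)
(3) = (b - 4)*(b^2 - 2*b - 8) = (b - 4)^2*(b + 2)
(4) = (w + 3)*(w^3 + w^2 - 14*w - 24) = (w - 4)*(w + 3)*(w^2 + 5*w + 6) = (w - 4)*(w + 3)^2*(w + 2)
(5) = (a + 3)*(a^3 - a^2 - 8*a + 12) = (a - 2)*(a + 3)*(a^2 + a - 6) = (a - 2)*(a + 3)^2*(a - 2)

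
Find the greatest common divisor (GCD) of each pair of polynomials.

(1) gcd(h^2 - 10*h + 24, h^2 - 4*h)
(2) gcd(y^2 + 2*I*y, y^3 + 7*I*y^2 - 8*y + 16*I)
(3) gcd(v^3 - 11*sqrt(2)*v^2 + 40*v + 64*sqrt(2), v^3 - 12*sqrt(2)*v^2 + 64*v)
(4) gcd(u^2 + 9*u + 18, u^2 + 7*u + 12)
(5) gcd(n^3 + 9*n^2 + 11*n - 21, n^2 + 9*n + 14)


(1) = gcd((h - 6)*(h - 4), h*(h - 4)) = h - 4
(2) = 1
(3) = v^2 - 12*sqrt(2)*v + 64
(4) = u + 3
(5) = gcd((n - 1)*(n + 3)*(n + 7), (n + 2)*(n + 7)) = n + 7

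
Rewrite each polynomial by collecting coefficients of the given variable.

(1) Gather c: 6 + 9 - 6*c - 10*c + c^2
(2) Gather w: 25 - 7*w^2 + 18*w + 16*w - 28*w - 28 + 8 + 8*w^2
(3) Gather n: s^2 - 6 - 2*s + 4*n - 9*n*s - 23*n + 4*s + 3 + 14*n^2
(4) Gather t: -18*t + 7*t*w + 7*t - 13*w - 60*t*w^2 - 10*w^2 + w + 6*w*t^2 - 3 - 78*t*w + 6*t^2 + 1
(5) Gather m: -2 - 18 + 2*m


(1) = c^2 - 16*c + 15
(2) = w^2 + 6*w + 5
(3) = 14*n^2 + n*(-9*s - 19) + s^2 + 2*s - 3
(4) = t^2*(6*w + 6) + t*(-60*w^2 - 71*w - 11) - 10*w^2 - 12*w - 2
(5) = 2*m - 20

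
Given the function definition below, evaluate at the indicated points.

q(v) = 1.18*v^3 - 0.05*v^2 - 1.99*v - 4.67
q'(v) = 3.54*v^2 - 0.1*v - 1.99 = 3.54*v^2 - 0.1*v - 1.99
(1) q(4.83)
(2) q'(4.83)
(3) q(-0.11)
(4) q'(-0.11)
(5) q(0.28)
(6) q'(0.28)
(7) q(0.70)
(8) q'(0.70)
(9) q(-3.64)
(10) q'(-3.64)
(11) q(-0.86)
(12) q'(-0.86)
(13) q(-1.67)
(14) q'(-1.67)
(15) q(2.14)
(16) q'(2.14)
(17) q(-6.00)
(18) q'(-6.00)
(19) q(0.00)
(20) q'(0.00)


(1) = 117.51
(2) = 80.11
(3) = -4.45
(4) = -1.94
(5) = -5.21
(6) = -1.74
(7) = -5.68
(8) = -0.33
(9) = -55.00
(10) = 45.28
(11) = -3.75
(12) = 0.71
(13) = -6.98
(14) = 8.05
(15) = 2.41
(16) = 14.01
(17) = -249.41
(18) = 126.05
(19) = -4.67
(20) = -1.99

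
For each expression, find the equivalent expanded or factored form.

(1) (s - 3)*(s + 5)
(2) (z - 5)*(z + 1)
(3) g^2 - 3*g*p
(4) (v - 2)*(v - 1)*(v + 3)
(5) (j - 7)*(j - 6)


(1) = s^2 + 2*s - 15
(2) = z^2 - 4*z - 5
(3) = g*(g - 3*p)
(4) = v^3 - 7*v + 6
(5) = j^2 - 13*j + 42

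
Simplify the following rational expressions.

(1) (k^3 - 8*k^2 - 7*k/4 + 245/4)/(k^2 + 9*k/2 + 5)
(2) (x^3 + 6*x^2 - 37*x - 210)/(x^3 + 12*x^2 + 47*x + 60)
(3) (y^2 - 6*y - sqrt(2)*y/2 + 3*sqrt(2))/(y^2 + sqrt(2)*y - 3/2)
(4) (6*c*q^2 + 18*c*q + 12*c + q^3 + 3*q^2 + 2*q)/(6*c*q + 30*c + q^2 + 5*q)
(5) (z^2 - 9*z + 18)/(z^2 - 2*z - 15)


(1) = (2*k^2 - 21*k + 49)/(2*k + 4)
(2) = (x^2 + x - 42)/(x^2 + 7*x + 12)
(3) = (4*y - 24)/(4*y + 6*sqrt(2))
(4) = (q^2 + 3*q + 2)/(q + 5)
(5) = (z^2 - 9*z + 18)/(z^2 - 2*z - 15)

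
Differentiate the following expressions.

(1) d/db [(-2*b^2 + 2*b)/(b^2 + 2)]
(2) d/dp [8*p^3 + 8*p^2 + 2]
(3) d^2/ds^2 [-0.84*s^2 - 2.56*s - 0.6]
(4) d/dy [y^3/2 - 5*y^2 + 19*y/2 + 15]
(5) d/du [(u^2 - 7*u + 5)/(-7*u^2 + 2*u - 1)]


(1) = 2*(-b^2 - 4*b + 2)/(b^4 + 4*b^2 + 4)
(2) = 8*p*(3*p + 2)
(3) = -1.68000000000000
(4) = 3*y^2/2 - 10*y + 19/2
(5) = (-47*u^2 + 68*u - 3)/(49*u^4 - 28*u^3 + 18*u^2 - 4*u + 1)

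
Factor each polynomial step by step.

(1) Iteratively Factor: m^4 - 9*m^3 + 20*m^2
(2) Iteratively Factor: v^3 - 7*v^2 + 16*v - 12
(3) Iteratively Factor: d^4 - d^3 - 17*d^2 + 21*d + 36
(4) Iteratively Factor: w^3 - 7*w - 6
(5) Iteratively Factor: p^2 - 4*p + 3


(1) = (m - 5)*(m^3 - 4*m^2) = m*(m - 5)*(m^2 - 4*m) = m^2*(m - 5)*(m - 4)
(2) = (v - 3)*(v^2 - 4*v + 4) = (v - 3)*(v - 2)*(v - 2)
(3) = (d - 3)*(d^3 + 2*d^2 - 11*d - 12) = (d - 3)*(d + 4)*(d^2 - 2*d - 3) = (d - 3)^2*(d + 4)*(d + 1)
(4) = (w - 3)*(w^2 + 3*w + 2) = (w - 3)*(w + 1)*(w + 2)
(5) = (p - 3)*(p - 1)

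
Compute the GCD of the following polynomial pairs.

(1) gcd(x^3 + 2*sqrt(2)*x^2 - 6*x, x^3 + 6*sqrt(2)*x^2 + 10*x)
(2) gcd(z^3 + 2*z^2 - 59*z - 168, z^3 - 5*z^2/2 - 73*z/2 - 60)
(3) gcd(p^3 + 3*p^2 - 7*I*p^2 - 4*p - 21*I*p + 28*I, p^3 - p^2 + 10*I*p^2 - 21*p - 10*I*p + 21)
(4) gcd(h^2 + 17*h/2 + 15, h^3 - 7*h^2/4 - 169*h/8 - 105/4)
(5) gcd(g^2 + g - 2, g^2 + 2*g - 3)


(1) = x
(2) = z^2 - 5*z - 24
(3) = p - 1
(4) = gcd((h + 5/2)*(h + 6), (h - 6)*(h + 7/4)*(h + 5/2)) = h + 5/2
(5) = gcd((g - 1)*(g + 2), (g - 1)*(g + 3)) = g - 1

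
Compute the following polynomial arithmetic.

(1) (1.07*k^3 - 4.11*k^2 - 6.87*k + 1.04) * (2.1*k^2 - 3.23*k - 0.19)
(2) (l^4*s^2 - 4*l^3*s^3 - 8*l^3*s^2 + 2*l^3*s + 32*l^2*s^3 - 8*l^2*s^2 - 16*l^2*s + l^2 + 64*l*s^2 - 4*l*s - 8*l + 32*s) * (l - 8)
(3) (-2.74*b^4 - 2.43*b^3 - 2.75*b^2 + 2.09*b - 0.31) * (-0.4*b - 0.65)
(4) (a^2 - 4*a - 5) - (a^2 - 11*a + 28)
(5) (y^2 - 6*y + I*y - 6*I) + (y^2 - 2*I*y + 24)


(1) = 2.247*k^5 - 12.0871*k^4 - 1.355*k^3 + 25.155*k^2 - 2.0539*k - 0.1976
(2) = l^5*s^2 - 4*l^4*s^3 - 16*l^4*s^2 + 2*l^4*s + 64*l^3*s^3 + 56*l^3*s^2 - 32*l^3*s + l^3 - 256*l^2*s^3 + 128*l^2*s^2 + 124*l^2*s - 16*l^2 - 512*l*s^2 + 64*l*s + 64*l - 256*s
(3) = 1.096*b^5 + 2.753*b^4 + 2.6795*b^3 + 0.9515*b^2 - 1.2345*b + 0.2015
(4) = 7*a - 33
(5) = 2*y^2 - 6*y - I*y + 24 - 6*I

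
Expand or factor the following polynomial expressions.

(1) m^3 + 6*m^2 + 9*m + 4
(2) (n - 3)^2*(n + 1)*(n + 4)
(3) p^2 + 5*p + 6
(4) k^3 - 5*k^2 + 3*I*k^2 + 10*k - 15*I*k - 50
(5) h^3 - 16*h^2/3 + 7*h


(1) = (m + 1)^2*(m + 4)
(2) = n^4 - n^3 - 17*n^2 + 21*n + 36
(3) = (p + 2)*(p + 3)
(4) = (k - 5)*(k - 2*I)*(k + 5*I)
(5) = h*(h - 3)*(h - 7/3)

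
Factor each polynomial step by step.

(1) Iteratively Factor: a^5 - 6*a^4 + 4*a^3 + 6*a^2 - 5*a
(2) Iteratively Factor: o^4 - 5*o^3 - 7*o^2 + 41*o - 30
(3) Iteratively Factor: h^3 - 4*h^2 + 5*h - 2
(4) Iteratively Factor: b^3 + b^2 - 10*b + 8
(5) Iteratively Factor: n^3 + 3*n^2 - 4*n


(1) = (a - 1)*(a^4 - 5*a^3 - a^2 + 5*a) = a*(a - 1)*(a^3 - 5*a^2 - a + 5) = a*(a - 1)^2*(a^2 - 4*a - 5) = a*(a - 1)^2*(a + 1)*(a - 5)
(2) = (o - 5)*(o^3 - 7*o + 6) = (o - 5)*(o + 3)*(o^2 - 3*o + 2) = (o - 5)*(o - 2)*(o + 3)*(o - 1)
(3) = (h - 1)*(h^2 - 3*h + 2) = (h - 1)^2*(h - 2)
(4) = (b + 4)*(b^2 - 3*b + 2) = (b - 1)*(b + 4)*(b - 2)
(5) = (n + 4)*(n^2 - n) = n*(n + 4)*(n - 1)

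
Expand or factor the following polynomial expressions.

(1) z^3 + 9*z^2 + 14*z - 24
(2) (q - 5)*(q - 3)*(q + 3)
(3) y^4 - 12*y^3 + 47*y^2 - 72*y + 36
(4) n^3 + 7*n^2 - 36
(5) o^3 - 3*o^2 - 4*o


(1) = (z - 1)*(z + 4)*(z + 6)
(2) = q^3 - 5*q^2 - 9*q + 45
(3) = (y - 6)*(y - 3)*(y - 2)*(y - 1)
(4) = (n - 2)*(n + 3)*(n + 6)
(5) = o*(o - 4)*(o + 1)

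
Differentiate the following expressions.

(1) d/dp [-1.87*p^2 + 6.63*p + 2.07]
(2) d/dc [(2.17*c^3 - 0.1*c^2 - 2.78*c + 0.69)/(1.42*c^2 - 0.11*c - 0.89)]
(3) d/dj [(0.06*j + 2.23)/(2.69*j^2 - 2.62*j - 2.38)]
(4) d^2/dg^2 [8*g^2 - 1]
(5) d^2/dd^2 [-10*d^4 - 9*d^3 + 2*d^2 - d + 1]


(1) = 6.63 - 3.74*p
(2) = (3.0814*c^4 - 0.4774*c^3 - 1.8353*c^2 - 1.7816*c + 2.5501)/(2.0164*c^4 - 0.3124*c^3 - 2.5155*c^2 + 0.1958*c + 0.7921)
(3) = (-0.1614*j^2 - 11.9974*j + 5.6998)/(7.2361*j^4 - 14.0956*j^3 - 5.94*j^2 + 12.4712*j + 5.6644)
(4) = 16
(5) = -120*d^2 - 54*d + 4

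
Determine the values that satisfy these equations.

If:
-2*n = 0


Then:
n = 0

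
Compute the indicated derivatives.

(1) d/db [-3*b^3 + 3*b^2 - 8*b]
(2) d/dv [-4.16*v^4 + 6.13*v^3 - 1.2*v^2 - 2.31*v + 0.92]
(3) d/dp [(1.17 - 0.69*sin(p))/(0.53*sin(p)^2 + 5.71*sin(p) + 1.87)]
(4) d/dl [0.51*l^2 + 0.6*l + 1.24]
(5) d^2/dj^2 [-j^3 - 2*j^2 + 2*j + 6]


(1) = -9*b^2 + 6*b - 8
(2) = -16.64*v^3 + 18.39*v^2 - 2.4*v - 2.31
(3) = (0.3657*sin(p)^2 - 1.2402*sin(p) - 7.971)*cos(p)/(0.2809*sin(p)^4 + 6.0526*sin(p)^3 + 34.5863*sin(p)^2 + 21.3554*sin(p) + 3.4969)
(4) = 1.02*l + 0.6
(5) = -6*j - 4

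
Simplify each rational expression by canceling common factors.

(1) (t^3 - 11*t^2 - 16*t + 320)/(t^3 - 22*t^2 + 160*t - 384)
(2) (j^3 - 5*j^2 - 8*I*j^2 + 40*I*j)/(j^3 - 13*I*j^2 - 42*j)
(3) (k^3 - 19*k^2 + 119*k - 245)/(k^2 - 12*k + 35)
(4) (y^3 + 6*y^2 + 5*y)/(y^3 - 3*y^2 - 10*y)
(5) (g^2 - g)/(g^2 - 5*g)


(1) = (t + 5)/(t - 6)
(2) = (j^2 + j*(-5 - 8*I) + 40*I)/(j^2 - 13*I*j - 42)
(3) = k - 7
(4) = (y^2 + 6*y + 5)/(y^2 - 3*y - 10)
(5) = (g - 1)/(g - 5)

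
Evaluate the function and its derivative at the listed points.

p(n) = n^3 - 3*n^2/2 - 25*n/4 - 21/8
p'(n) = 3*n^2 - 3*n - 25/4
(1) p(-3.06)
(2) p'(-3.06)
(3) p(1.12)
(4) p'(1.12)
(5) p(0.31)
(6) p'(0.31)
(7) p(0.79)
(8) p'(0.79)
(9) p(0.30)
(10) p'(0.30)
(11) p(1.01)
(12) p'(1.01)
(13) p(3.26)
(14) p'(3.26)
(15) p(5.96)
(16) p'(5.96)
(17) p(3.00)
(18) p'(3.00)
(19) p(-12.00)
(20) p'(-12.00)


(1) = -26.20
(2) = 31.02
(3) = -10.10
(4) = -5.85
(5) = -4.68
(6) = -6.89
(7) = -8.01
(8) = -6.75
(9) = -4.61
(10) = -6.88
(11) = -9.44
(12) = -6.22
(13) = -4.30
(14) = 15.85
(15) = 118.55
(16) = 82.43
(17) = -7.88
(18) = 11.75
(19) = -1871.62
(20) = 461.75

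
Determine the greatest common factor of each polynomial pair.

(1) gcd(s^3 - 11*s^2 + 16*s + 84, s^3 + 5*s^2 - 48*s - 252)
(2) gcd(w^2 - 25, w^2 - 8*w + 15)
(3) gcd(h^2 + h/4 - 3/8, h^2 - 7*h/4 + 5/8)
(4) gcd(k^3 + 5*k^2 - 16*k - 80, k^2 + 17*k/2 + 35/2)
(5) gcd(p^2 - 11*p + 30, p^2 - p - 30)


(1) = s - 7
(2) = gcd((w - 5)*(w + 5), (w - 5)*(w - 3)) = w - 5
(3) = gcd((h - 1/2)*(h + 3/4), (h - 5/4)*(h - 1/2)) = h - 1/2
(4) = k + 5
(5) = gcd((p - 6)*(p - 5), (p - 6)*(p + 5)) = p - 6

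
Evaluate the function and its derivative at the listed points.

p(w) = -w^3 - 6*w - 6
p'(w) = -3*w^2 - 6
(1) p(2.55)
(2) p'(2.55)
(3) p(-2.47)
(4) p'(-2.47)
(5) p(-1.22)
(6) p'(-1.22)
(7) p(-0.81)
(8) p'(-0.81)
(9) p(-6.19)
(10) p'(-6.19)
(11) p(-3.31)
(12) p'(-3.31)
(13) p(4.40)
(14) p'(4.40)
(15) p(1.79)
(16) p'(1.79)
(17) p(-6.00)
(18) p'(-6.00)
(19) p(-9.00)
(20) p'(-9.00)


(1) = -37.88
(2) = -25.51
(3) = 23.89
(4) = -24.30
(5) = 3.14
(6) = -10.47
(7) = -0.61
(8) = -7.97
(9) = 268.32
(10) = -120.95
(11) = 50.12
(12) = -38.87
(13) = -117.58
(14) = -64.08
(15) = -22.48
(16) = -15.61
(17) = 246.00
(18) = -114.00
(19) = 777.00
(20) = -249.00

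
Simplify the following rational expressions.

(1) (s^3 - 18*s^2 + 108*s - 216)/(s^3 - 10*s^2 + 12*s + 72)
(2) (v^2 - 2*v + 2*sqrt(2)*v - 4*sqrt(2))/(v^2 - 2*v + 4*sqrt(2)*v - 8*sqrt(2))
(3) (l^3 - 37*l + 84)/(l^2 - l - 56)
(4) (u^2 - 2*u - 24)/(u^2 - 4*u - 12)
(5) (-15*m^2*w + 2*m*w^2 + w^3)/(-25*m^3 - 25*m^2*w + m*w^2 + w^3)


(1) = (s - 6)/(s + 2)
(2) = (v + 2*sqrt(2))/(v + 4*sqrt(2))
(3) = (l^2 - 7*l + 12)/(l - 8)
(4) = (u + 4)/(u + 2)
(5) = (-3*m*w + w^2)/(-5*m^2 - 4*m*w + w^2)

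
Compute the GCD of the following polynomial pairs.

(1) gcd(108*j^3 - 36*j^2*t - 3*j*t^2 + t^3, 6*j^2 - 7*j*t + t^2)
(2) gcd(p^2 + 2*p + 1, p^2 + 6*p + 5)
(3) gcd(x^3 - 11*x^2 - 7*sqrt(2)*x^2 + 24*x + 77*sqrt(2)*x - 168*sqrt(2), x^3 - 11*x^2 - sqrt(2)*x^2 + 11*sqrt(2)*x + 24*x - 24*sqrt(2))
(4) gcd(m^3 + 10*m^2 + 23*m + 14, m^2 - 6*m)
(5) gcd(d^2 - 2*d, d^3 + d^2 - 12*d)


(1) = gcd((-6*j + t)*(-3*j + t)*(6*j + t), (-6*j + t)*(-j + t)) = -6*j + t
(2) = p + 1
(3) = x^2 - 11*x + 24
(4) = 1
(5) = gcd(d*(d - 2), d*(d - 3)*(d + 4)) = d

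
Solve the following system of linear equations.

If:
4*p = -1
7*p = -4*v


Then:
p = -1/4
v = 7/16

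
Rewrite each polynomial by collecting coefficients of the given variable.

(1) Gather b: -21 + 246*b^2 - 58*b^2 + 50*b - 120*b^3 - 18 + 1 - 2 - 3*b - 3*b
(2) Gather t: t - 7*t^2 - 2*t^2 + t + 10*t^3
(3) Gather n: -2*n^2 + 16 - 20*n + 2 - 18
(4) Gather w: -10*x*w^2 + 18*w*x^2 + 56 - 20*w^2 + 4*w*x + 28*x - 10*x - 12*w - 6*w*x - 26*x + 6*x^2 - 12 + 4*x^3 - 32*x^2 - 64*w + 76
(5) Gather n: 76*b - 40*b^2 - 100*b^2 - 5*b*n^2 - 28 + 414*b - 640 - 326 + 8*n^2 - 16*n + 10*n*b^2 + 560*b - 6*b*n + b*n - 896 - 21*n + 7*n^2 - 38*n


(1) = -120*b^3 + 188*b^2 + 44*b - 40
(2) = 10*t^3 - 9*t^2 + 2*t
(3) = -2*n^2 - 20*n
(4) = w^2*(-10*x - 20) + w*(18*x^2 - 2*x - 76) + 4*x^3 - 26*x^2 - 8*x + 120
(5) = -140*b^2 + 1050*b + n^2*(15 - 5*b) + n*(10*b^2 - 5*b - 75) - 1890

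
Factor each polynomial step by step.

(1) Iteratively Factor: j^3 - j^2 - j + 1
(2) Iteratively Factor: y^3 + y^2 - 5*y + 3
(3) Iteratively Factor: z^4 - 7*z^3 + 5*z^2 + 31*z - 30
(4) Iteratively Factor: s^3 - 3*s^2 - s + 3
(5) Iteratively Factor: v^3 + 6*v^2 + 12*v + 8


(1) = (j - 1)*(j^2 - 1) = (j - 1)^2*(j + 1)
(2) = (y + 3)*(y^2 - 2*y + 1) = (y - 1)*(y + 3)*(y - 1)
(3) = (z - 1)*(z^3 - 6*z^2 - z + 30) = (z - 3)*(z - 1)*(z^2 - 3*z - 10) = (z - 3)*(z - 1)*(z + 2)*(z - 5)
(4) = (s + 1)*(s^2 - 4*s + 3) = (s - 1)*(s + 1)*(s - 3)
(5) = (v + 2)*(v^2 + 4*v + 4) = (v + 2)^2*(v + 2)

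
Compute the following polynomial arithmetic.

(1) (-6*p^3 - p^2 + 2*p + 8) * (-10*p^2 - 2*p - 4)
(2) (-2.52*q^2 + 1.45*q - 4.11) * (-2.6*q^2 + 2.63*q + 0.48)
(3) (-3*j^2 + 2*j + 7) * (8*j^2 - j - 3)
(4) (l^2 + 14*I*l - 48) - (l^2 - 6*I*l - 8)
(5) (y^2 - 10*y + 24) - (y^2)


(1) = 60*p^5 + 22*p^4 + 6*p^3 - 80*p^2 - 24*p - 32
(2) = 6.552*q^4 - 10.3976*q^3 + 13.2899*q^2 - 10.1133*q - 1.9728
(3) = -24*j^4 + 19*j^3 + 63*j^2 - 13*j - 21
(4) = 20*I*l - 40
(5) = 24 - 10*y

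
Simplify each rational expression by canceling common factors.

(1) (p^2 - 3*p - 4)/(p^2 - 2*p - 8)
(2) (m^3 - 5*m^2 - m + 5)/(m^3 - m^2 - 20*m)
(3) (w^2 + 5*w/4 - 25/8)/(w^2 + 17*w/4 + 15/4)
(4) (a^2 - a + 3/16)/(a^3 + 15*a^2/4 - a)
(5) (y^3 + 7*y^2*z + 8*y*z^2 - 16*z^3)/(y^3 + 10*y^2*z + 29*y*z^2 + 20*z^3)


(1) = (p + 1)/(p + 2)
(2) = (m^2 - 1)/(m^2 + 4*m)
(3) = (8*w^2 + 10*w - 25)/(8*w^2 + 34*w + 30)
(4) = (4*a - 3)/(4*a^2 + 16*a)
(5) = (y^2 + 3*y*z - 4*z^2)/(y^2 + 6*y*z + 5*z^2)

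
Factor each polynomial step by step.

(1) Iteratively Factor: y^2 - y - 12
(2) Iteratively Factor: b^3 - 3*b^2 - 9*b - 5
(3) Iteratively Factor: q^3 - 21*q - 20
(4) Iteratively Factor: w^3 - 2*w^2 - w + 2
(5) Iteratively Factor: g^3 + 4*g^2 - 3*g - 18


(1) = (y - 4)*(y + 3)
(2) = (b - 5)*(b^2 + 2*b + 1) = (b - 5)*(b + 1)*(b + 1)
(3) = (q + 1)*(q^2 - q - 20) = (q - 5)*(q + 1)*(q + 4)
(4) = (w + 1)*(w^2 - 3*w + 2) = (w - 2)*(w + 1)*(w - 1)
(5) = (g + 3)*(g^2 + g - 6) = (g + 3)^2*(g - 2)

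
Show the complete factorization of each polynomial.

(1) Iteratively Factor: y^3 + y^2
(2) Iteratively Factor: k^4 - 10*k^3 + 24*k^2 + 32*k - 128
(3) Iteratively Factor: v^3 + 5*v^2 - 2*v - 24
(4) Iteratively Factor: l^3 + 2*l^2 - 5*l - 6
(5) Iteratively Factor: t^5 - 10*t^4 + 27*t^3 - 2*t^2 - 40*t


(1) = (y)*(y^2 + y) = y*(y + 1)*(y)
(2) = (k - 4)*(k^3 - 6*k^2 + 32) = (k - 4)^2*(k^2 - 2*k - 8) = (k - 4)^3*(k + 2)
(3) = (v - 2)*(v^2 + 7*v + 12) = (v - 2)*(v + 3)*(v + 4)
(4) = (l + 1)*(l^2 + l - 6) = (l - 2)*(l + 1)*(l + 3)
(5) = (t - 2)*(t^4 - 8*t^3 + 11*t^2 + 20*t) = (t - 4)*(t - 2)*(t^3 - 4*t^2 - 5*t) = t*(t - 4)*(t - 2)*(t^2 - 4*t - 5) = t*(t - 4)*(t - 2)*(t + 1)*(t - 5)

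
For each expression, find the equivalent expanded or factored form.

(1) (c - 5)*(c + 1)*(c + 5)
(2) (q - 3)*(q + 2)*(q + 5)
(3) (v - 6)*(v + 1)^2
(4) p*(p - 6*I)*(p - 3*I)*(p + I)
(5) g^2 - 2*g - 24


(1) = c^3 + c^2 - 25*c - 25
(2) = q^3 + 4*q^2 - 11*q - 30
(3) = v^3 - 4*v^2 - 11*v - 6
(4) = p^4 - 8*I*p^3 - 9*p^2 - 18*I*p
(5) = (g - 6)*(g + 4)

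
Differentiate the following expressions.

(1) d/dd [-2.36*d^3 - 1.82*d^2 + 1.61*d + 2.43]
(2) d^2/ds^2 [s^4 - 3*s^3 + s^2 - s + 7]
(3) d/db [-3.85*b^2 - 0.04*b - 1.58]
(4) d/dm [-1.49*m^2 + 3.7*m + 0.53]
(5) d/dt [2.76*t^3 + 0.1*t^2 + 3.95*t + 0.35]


(1) = -7.08*d^2 - 3.64*d + 1.61
(2) = 12*s^2 - 18*s + 2
(3) = -7.7*b - 0.04
(4) = 3.7 - 2.98*m
(5) = 8.28*t^2 + 0.2*t + 3.95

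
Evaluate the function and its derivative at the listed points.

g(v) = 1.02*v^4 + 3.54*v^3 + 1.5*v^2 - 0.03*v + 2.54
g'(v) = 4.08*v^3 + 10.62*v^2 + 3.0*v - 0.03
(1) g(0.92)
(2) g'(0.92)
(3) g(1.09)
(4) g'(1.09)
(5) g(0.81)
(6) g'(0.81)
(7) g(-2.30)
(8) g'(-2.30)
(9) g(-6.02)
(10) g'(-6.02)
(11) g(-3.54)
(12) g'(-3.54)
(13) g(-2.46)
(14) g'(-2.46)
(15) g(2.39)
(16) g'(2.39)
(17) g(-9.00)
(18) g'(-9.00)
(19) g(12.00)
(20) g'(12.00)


(1) = 7.27
(2) = 14.90
(3) = 10.31
(4) = 21.14
(5) = 5.82
(6) = 11.54
(7) = -3.98
(8) = -0.39
(9) = 624.40
(10) = -523.34
(11) = 24.58
(12) = -58.56
(13) = -3.65
(14) = -3.88
(15) = 92.64
(16) = 123.50
(17) = 4235.87
(18) = -2141.13
(19) = 27486.02
(20) = 8615.49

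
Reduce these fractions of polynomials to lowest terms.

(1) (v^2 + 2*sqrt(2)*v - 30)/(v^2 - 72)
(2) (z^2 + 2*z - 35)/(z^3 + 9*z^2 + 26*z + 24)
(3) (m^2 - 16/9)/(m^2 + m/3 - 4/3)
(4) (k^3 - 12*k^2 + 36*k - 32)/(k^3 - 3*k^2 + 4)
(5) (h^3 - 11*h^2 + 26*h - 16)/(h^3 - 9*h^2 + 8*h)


(1) = (v^2 + 2*sqrt(2)*v - 30)/(v^2 - 72)
(2) = (z^2 + 2*z - 35)/(z^3 + 9*z^2 + 26*z + 24)
(3) = (3*m - 4)/(3*m - 3)
(4) = (k - 8)/(k + 1)
(5) = (h - 2)/h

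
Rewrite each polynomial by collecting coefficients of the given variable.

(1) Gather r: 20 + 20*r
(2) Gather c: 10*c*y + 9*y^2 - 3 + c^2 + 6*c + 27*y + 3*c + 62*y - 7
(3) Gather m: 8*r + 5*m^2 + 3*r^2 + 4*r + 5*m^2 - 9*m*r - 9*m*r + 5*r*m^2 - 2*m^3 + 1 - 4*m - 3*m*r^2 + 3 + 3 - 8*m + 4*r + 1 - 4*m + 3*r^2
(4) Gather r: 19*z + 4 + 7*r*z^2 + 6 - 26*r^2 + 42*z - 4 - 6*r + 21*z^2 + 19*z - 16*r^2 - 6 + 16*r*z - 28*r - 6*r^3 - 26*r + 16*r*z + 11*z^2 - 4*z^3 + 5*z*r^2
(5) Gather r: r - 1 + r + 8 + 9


(1) = 20*r + 20
(2) = c^2 + c*(10*y + 9) + 9*y^2 + 89*y - 10
(3) = -2*m^3 + m^2*(5*r + 10) + m*(-3*r^2 - 18*r - 16) + 6*r^2 + 16*r + 8
(4) = -6*r^3 + r^2*(5*z - 42) + r*(7*z^2 + 32*z - 60) - 4*z^3 + 32*z^2 + 80*z
(5) = 2*r + 16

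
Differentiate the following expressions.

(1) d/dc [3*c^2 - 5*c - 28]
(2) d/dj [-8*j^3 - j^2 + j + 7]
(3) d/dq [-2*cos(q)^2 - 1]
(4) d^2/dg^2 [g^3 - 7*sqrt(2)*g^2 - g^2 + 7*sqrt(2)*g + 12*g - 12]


(1) = 6*c - 5
(2) = -24*j^2 - 2*j + 1
(3) = 2*sin(2*q)
(4) = 6*g - 14*sqrt(2) - 2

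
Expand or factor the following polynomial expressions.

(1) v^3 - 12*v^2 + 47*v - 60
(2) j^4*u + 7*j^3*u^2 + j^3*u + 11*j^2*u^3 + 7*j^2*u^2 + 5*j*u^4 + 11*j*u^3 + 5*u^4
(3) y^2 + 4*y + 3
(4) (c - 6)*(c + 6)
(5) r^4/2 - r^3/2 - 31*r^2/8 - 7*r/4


(1) = (v - 5)*(v - 4)*(v - 3)
(2) = (j + u)^2*(j + 5*u)*(j*u + u)
(3) = (y + 1)*(y + 3)
(4) = c^2 - 36
(5) = r*(r/2 + 1/4)*(r - 7/2)*(r + 2)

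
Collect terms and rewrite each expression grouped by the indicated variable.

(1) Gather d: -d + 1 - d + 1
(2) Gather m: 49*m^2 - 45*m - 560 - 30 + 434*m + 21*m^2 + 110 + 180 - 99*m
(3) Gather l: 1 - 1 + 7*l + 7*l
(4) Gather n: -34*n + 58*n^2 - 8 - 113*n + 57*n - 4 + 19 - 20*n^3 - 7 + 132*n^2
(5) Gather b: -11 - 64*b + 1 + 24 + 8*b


(1) = 2 - 2*d
(2) = 70*m^2 + 290*m - 300
(3) = 14*l
(4) = -20*n^3 + 190*n^2 - 90*n
(5) = 14 - 56*b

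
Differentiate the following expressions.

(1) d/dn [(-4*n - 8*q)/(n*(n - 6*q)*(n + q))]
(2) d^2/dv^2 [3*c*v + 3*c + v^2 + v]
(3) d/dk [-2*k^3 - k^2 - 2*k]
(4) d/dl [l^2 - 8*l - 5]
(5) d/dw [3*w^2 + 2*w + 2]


(1) = 4*(2*n^3 + n^2*q - 20*n*q^2 - 12*q^3)/(n^2*(n^4 - 10*n^3*q + 13*n^2*q^2 + 60*n*q^3 + 36*q^4))
(2) = 2
(3) = -6*k^2 - 2*k - 2
(4) = 2*l - 8
(5) = 6*w + 2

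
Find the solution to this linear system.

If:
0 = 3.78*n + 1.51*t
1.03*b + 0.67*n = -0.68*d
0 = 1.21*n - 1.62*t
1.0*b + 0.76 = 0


Then:
b = -0.76
d = 1.15
n = 0.00
t = 0.00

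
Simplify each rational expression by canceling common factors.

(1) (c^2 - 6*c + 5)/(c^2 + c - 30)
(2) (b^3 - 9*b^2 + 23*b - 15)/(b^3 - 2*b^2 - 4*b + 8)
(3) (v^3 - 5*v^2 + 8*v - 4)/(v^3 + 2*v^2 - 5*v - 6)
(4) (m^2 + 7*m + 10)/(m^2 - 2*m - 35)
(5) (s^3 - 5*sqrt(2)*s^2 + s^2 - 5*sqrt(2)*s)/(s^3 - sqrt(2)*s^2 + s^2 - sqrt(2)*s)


(1) = (c - 1)/(c + 6)
(2) = (b^3 - 9*b^2 + 23*b - 15)/(b^3 - 2*b^2 - 4*b + 8)
(3) = (v^2 - 3*v + 2)/(v^2 + 4*v + 3)
(4) = (m + 2)/(m - 7)
(5) = (s - 5*sqrt(2))/(s - sqrt(2))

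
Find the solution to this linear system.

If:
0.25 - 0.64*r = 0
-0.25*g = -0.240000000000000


Then:
g = 0.96
r = 0.39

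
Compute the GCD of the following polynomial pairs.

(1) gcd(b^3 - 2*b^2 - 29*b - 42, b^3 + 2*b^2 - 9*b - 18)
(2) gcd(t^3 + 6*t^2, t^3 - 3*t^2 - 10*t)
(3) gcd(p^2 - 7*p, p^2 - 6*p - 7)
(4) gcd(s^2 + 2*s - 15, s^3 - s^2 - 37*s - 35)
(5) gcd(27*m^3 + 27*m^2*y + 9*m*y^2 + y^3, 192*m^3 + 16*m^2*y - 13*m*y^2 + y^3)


(1) = b^2 + 5*b + 6
(2) = gcd(t^2*(t + 6), t*(t - 5)*(t + 2)) = t
(3) = p - 7
(4) = s + 5
(5) = 3*m + y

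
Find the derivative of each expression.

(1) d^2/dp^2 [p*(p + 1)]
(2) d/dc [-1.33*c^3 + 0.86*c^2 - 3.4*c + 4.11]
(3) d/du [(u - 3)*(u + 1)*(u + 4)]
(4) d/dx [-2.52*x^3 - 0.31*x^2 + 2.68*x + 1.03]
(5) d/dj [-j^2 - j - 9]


(1) = 2
(2) = -3.99*c^2 + 1.72*c - 3.4
(3) = 3*u^2 + 4*u - 11
(4) = -7.56*x^2 - 0.62*x + 2.68
(5) = -2*j - 1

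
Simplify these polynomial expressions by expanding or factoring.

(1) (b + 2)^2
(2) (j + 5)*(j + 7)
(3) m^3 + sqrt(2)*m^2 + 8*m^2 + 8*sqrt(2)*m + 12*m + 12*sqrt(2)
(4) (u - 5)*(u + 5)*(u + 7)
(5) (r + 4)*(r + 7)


(1) = b^2 + 4*b + 4
(2) = j^2 + 12*j + 35
(3) = (m + 2)*(m + 6)*(m + sqrt(2))
(4) = u^3 + 7*u^2 - 25*u - 175
(5) = r^2 + 11*r + 28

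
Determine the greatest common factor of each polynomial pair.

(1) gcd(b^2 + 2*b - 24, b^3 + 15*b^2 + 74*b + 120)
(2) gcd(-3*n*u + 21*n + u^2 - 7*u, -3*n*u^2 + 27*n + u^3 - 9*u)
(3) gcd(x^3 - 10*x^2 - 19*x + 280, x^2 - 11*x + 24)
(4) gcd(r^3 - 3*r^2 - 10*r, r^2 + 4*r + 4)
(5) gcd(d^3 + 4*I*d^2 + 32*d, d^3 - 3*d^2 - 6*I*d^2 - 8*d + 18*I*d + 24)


(1) = gcd((b - 4)*(b + 6), (b + 4)*(b + 5)*(b + 6)) = b + 6
(2) = gcd((-3*n + u)*(u - 7), (-3*n + u)*(u - 3)*(u + 3)) = -3*n + u
(3) = x - 8
(4) = r + 2
(5) = d - 4*I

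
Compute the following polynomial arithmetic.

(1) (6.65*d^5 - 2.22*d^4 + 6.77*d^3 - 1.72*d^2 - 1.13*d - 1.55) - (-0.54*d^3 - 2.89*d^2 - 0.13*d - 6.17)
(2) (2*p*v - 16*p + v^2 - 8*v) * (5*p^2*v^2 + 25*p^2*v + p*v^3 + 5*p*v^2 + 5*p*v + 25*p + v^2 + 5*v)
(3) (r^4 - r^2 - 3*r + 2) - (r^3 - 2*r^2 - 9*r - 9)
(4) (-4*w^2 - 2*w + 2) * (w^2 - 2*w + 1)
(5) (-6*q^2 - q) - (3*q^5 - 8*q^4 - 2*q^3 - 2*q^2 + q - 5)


(1) = 6.65*d^5 - 2.22*d^4 + 7.31*d^3 + 1.17*d^2 - 1.0*d + 4.62
(2) = 10*p^3*v^3 - 30*p^3*v^2 - 400*p^3*v + 7*p^2*v^4 - 21*p^2*v^3 - 270*p^2*v^2 - 30*p^2*v - 400*p^2 + p*v^5 - 3*p*v^4 - 33*p*v^3 - 21*p*v^2 - 280*p*v + v^4 - 3*v^3 - 40*v^2
(3) = r^4 - r^3 + r^2 + 6*r + 11
(4) = -4*w^4 + 6*w^3 + 2*w^2 - 6*w + 2
(5) = -3*q^5 + 8*q^4 + 2*q^3 - 4*q^2 - 2*q + 5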